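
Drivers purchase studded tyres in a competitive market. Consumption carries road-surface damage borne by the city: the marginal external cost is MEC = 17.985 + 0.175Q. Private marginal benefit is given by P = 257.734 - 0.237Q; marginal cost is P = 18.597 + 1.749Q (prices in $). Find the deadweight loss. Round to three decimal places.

DWL = $352.950

Market equilibrium (private): 18.597 + 1.749Q = 257.734 - 0.237Q → Q_m = 120.4114.
Social marginal benefit = demand − MEC = 239.749 - 0.412Q.
Set SMB = MC: 239.749 - 0.412Q = 18.597 + 1.749Q → Q* = 102.3378.
Between Q* and Q_m the wedge MC − SMB runs linearly from 0 to MEC(Q_m), so the loss is a triangle.
DWL = ½ × 18.0736 × 39.0570 = 352.9503.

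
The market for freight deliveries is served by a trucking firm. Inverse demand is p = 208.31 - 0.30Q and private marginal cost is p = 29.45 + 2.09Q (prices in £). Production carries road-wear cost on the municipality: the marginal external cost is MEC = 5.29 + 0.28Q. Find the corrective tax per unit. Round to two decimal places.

Social marginal cost = private MC + MEC = 34.74 + 2.37Q.
Set SMC = demand: 34.74 + 2.37Q = 208.31 - 0.30Q → Q* = 65.0075.
The Pigouvian tax equals MEC at Q*: 5.29 + 0.28×65.0075 = 23.4921.

tax = £23.49 per unit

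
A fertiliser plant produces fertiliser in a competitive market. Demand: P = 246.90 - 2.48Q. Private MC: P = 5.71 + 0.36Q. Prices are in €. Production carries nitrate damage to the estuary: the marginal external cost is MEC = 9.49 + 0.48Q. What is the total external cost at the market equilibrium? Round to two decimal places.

Market equilibrium (private): 5.71 + 0.36Q = 246.90 - 2.48Q → Q_m = 84.9261.
Total external cost = ∫₀^{Q_m} (9.49 + 0.48Q) dQ = 9.49×84.9261 + ½×0.48×84.9261² = 2536.9349.

€2536.93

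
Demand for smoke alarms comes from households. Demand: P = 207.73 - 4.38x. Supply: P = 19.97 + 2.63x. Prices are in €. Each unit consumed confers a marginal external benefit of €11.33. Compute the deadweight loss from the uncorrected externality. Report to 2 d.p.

Market equilibrium (private): 19.97 + 2.63x = 207.73 - 4.38x → x_m = 26.7846.
Social marginal benefit = demand + MEB = 219.06 - 4.38x.
Set SMB = MC: 219.06 - 4.38x = 19.97 + 2.63x → x* = 28.4009.
Height of the DWL triangle at x_m is SMB(x_m) − MC(x_m) = MEB(x_m) = 11.3300.
DWL = ½ × 1.6163 × 11.3300 = 9.1563.

DWL = €9.16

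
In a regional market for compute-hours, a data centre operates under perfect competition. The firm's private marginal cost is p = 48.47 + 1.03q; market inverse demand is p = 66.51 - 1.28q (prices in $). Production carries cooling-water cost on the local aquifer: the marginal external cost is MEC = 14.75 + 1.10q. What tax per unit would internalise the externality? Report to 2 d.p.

Social marginal cost = private MC + MEC = 63.22 + 2.13q.
Set SMC = demand: 63.22 + 2.13q = 66.51 - 1.28q → q* = 0.9648.
The Pigouvian tax equals MEC at q*: 14.75 + 1.10×0.9648 = 15.8113.

tax = $15.81 per unit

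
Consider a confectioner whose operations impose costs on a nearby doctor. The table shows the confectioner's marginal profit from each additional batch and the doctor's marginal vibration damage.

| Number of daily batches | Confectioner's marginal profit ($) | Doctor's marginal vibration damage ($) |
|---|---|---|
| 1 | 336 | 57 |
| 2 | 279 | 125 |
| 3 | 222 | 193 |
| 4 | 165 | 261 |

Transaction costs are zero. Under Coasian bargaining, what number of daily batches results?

Bargaining reaches the level where marginal profit last exceeds marginal vibration damage.
That holds through level 3 (222 ≥ 193) but not at 4 (165 < 261).

3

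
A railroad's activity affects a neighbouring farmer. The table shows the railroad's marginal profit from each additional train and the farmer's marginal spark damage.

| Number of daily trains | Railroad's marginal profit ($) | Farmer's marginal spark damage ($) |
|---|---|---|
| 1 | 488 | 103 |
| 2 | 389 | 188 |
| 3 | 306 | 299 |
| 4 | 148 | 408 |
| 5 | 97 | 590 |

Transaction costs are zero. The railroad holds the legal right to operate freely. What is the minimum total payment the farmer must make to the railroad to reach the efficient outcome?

$245

Left alone the railroad would choose level 5 (marginal profit stays positive).
Efficient level: k* = 3 (marginal profit ≥ marginal spark damage through 3).
The farmer must at least cover the railroad's forgone profit from cutting 5→3: 148 + 97 = 245.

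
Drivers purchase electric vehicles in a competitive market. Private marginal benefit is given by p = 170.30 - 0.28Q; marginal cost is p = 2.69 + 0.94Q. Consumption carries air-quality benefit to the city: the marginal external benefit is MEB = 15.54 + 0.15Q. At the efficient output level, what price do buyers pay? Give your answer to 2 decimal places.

Social marginal benefit = demand + MEB = 185.84 - 0.13Q.
Set SMB = MC: 185.84 - 0.13Q = 2.69 + 0.94Q → Q* = 171.1682.
Consumer price on the demand curve at Q*: 170.30 − 0.28×171.1682 = 122.3729.

P = 122.37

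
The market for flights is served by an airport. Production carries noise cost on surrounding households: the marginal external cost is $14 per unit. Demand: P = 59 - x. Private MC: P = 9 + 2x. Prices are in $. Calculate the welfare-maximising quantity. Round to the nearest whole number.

x* = 12

Social marginal cost = private MC + MEC = 23 + 2x.
Set SMC = demand: 23 + 2x = 59 - x → x* = 12.0000.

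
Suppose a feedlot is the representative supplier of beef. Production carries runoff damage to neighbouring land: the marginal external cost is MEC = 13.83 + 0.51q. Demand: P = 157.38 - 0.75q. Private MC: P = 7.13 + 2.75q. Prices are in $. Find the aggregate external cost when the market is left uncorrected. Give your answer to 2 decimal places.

Market equilibrium (private): 7.13 + 2.75q = 157.38 - 0.75q → q_m = 42.9286.
Total external cost = ∫₀^{q_m} (13.83 + 0.51q) dq = 13.83×42.9286 + ½×0.51×42.9286² = 1063.6330.

$1063.63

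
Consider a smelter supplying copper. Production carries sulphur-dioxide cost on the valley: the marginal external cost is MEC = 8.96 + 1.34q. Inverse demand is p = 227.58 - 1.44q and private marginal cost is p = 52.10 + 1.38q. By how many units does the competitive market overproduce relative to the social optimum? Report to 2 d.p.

Market equilibrium (private): 52.10 + 1.38q = 227.58 - 1.44q → q_m = 62.2270.
Social marginal cost = private MC + MEC = 61.06 + 2.72q.
Set SMC = demand: 61.06 + 2.72q = 227.58 - 1.44q → q* = 40.0288.
Gap = |62.2270 − 40.0288| = 22.1982.

22.20 units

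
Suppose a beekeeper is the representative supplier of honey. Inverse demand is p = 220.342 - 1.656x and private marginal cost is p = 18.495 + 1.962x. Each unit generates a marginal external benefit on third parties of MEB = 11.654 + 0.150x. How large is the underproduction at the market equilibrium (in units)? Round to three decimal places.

5.773 units

Market equilibrium (private): 18.495 + 1.962x = 220.342 - 1.656x → x_m = 55.7897.
Social marginal cost = private MC − MEB = 6.841 + 1.812x.
Set SMC = demand: 6.841 + 1.812x = 220.342 - 1.656x → x* = 61.5631.
Gap = |55.7897 − 61.5631| = 5.7734.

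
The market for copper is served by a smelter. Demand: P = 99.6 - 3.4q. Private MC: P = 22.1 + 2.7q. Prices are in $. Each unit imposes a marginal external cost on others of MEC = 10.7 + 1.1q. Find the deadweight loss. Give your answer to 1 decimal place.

DWL = $42.3

Market equilibrium (private): 22.1 + 2.7q = 99.6 - 3.4q → q_m = 12.7049.
Social marginal cost = private MC + MEC = 32.8 + 3.8q.
Set SMC = demand: 32.8 + 3.8q = 99.6 - 3.4q → q* = 9.2778.
Between q* and q_m the wedge SMC − demand runs linearly from 0 to MEC(q_m), so the loss is a triangle.
DWL = ½ × 3.4271 × 24.6754 = 42.2825.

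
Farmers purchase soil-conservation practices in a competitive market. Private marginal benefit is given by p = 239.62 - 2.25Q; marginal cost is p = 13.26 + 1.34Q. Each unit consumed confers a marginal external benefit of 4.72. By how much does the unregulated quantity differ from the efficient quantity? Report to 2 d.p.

Market equilibrium (private): 13.26 + 1.34Q = 239.62 - 2.25Q → Q_m = 63.0529.
Social marginal benefit = demand + MEB = 244.34 - 2.25Q.
Set SMB = MC: 244.34 - 2.25Q = 13.26 + 1.34Q → Q* = 64.3677.
Gap = |63.0529 − 64.3677| = 1.3148.

1.31 units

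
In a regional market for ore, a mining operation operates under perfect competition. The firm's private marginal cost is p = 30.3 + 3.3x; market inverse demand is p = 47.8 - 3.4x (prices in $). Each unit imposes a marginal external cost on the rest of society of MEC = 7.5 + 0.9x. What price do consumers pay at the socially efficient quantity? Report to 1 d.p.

P = $43.3

Social marginal cost = private MC + MEC = 37.8 + 4.2x.
Set SMC = demand: 37.8 + 4.2x = 47.8 - 3.4x → x* = 1.3158.
Consumer price on the demand curve at x*: 47.8 − 3.4×1.3158 = 43.3263.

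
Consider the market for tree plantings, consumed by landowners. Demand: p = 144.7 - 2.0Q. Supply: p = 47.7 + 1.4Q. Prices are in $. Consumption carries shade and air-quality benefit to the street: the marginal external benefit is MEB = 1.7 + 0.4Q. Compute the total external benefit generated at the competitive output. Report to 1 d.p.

$211.3

Market equilibrium (private): 47.7 + 1.4Q = 144.7 - 2.0Q → Q_m = 28.5294.
Total external benefit = ∫₀^{Q_m} (1.7 + 0.4Q) dQ = 1.7×28.5294 + ½×0.4×28.5294² = 211.2853.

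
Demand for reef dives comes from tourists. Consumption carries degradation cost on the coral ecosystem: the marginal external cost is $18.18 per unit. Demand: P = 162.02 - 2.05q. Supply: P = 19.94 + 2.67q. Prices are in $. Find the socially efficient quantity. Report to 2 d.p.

Social marginal benefit = demand − MEC = 143.84 - 2.05q.
Set SMB = MC: 143.84 - 2.05q = 19.94 + 2.67q → q* = 26.2500.

q* = 26.25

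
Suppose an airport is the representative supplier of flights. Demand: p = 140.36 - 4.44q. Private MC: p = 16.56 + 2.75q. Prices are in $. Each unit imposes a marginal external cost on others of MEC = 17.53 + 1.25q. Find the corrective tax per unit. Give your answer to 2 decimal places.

Social marginal cost = private MC + MEC = 34.09 + 4.00q.
Set SMC = demand: 34.09 + 4.00q = 140.36 - 4.44q → q* = 12.5912.
The Pigouvian tax equals MEC at q*: 17.53 + 1.25×12.5912 = 33.2690.

tax = $33.27 per unit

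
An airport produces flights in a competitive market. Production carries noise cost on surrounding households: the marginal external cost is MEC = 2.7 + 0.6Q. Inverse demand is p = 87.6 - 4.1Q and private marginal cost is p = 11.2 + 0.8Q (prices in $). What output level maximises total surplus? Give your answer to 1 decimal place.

Q* = 13.4

Social marginal cost = private MC + MEC = 13.9 + 1.4Q.
Set SMC = demand: 13.9 + 1.4Q = 87.6 - 4.1Q → Q* = 13.4000.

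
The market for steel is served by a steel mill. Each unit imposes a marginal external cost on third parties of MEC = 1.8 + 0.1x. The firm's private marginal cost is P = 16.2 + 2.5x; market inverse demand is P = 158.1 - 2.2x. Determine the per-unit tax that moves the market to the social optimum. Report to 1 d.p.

tax = 4.7 per unit

Social marginal cost = private MC + MEC = 18.0 + 2.6x.
Set SMC = demand: 18.0 + 2.6x = 158.1 - 2.2x → x* = 29.1875.
The Pigouvian tax equals MEC at x*: 1.8 + 0.1×29.1875 = 4.7188.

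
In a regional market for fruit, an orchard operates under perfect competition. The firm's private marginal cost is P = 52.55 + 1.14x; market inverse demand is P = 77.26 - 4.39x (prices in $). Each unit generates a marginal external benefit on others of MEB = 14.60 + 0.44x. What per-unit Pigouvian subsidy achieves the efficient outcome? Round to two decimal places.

Social marginal cost = private MC − MEB = 37.95 + 0.70x.
Set SMC = demand: 37.95 + 0.70x = 77.26 - 4.39x → x* = 7.7230.
The Pigouvian subsidy equals MEB at x*: 14.60 + 0.44×7.7230 = 17.9981.

subsidy = $18.00 per unit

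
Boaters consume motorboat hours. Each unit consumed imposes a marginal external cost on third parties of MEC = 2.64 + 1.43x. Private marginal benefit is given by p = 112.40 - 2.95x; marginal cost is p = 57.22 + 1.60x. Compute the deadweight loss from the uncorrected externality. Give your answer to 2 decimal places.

DWL = 33.39

Market equilibrium (private): 57.22 + 1.60x = 112.40 - 2.95x → x_m = 12.1275.
Social marginal benefit = demand − MEC = 109.76 - 4.38x.
Set SMB = MC: 109.76 - 4.38x = 57.22 + 1.60x → x* = 8.7860.
The welfare-loss triangle has base |x_m − x*| and height MEC(x_m) (the vertical gap between SMB and MC is zero at x* and MEC at x_m).
DWL = ½ × 3.3415 × 19.9823 = 33.3854.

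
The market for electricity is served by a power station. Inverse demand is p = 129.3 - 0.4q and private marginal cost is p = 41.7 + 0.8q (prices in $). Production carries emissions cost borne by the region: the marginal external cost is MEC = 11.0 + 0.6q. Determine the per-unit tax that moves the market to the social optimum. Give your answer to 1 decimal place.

tax = $36.5 per unit

Social marginal cost = private MC + MEC = 52.7 + 1.4q.
Set SMC = demand: 52.7 + 1.4q = 129.3 - 0.4q → q* = 42.5556.
The Pigouvian tax equals MEC at q*: 11.0 + 0.6×42.5556 = 36.5334.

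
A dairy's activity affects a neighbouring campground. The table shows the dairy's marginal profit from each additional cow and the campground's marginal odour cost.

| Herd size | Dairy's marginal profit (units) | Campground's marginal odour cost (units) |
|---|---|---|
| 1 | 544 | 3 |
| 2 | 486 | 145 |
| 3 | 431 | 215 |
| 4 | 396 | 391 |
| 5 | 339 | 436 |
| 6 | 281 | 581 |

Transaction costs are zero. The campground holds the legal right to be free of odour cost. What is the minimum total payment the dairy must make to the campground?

754

Efficient level: marginal profit ≥ marginal odour cost through level 4, so k* = 4.
With the campground holding the right, the dairy must at least compensate total damage at k*: 3 + 145 + 215 + 391 = 754.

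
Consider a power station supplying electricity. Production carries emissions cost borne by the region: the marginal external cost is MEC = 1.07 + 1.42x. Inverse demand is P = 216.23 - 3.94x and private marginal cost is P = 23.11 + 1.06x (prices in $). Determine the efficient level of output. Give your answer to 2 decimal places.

Social marginal cost = private MC + MEC = 24.18 + 2.48x.
Set SMC = demand: 24.18 + 2.48x = 216.23 - 3.94x → x* = 29.9143.

x* = 29.91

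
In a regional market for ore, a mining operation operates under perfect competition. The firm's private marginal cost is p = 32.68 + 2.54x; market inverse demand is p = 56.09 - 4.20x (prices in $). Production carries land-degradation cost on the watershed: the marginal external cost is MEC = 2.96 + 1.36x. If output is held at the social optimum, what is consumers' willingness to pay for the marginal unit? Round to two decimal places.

Social marginal cost = private MC + MEC = 35.64 + 3.90x.
Set SMC = demand: 35.64 + 3.90x = 56.09 - 4.20x → x* = 2.5247.
Consumer price on the demand curve at x*: 56.09 − 4.20×2.5247 = 45.4863.

P = $45.49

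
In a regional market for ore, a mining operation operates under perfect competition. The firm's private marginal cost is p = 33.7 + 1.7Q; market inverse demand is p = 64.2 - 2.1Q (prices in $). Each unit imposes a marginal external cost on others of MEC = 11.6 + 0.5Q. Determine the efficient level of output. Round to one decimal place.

Social marginal cost = private MC + MEC = 45.3 + 2.2Q.
Set SMC = demand: 45.3 + 2.2Q = 64.2 - 2.1Q → Q* = 4.3953.

Q* = 4.4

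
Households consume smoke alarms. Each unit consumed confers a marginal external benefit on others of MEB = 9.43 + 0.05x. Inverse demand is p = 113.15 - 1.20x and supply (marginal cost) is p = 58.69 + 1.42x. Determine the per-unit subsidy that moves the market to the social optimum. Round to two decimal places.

subsidy = 10.67 per unit

Social marginal benefit = demand + MEB = 122.58 - 1.15x.
Set SMB = MC: 122.58 - 1.15x = 58.69 + 1.42x → x* = 24.8599.
The Pigouvian subsidy equals MEB at x*: 9.43 + 0.05×24.8599 = 10.6730.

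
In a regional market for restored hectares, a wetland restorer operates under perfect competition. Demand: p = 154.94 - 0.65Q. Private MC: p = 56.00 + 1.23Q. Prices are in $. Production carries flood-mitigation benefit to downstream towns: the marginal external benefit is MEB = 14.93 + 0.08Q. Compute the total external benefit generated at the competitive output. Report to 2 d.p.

Market equilibrium (private): 56.00 + 1.23Q = 154.94 - 0.65Q → Q_m = 52.6277.
Total external benefit = ∫₀^{Q_m} (14.93 + 0.08Q) dQ = 14.93×52.6277 + ½×0.08×52.6277² = 896.5186.

$896.52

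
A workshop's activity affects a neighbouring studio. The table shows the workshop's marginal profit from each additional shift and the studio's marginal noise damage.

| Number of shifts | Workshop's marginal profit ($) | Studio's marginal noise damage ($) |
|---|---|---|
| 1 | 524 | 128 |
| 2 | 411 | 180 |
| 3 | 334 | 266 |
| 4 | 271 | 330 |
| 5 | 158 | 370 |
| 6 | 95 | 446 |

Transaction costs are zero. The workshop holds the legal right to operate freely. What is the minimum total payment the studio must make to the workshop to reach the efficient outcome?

Left alone the workshop would choose level 6 (marginal profit stays positive).
Efficient level: k* = 3 (marginal profit ≥ marginal noise damage through 3).
The studio must at least cover the workshop's forgone profit from cutting 6→3: 271 + 158 + 95 = 524.

$524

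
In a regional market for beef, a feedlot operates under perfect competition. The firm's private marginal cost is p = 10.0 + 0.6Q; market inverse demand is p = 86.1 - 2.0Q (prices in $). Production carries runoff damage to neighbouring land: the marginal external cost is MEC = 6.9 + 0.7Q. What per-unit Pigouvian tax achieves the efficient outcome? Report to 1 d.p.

tax = $21.6 per unit

Social marginal cost = private MC + MEC = 16.9 + 1.3Q.
Set SMC = demand: 16.9 + 1.3Q = 86.1 - 2.0Q → Q* = 20.9697.
The Pigouvian tax equals MEC at Q*: 6.9 + 0.7×20.9697 = 21.5788.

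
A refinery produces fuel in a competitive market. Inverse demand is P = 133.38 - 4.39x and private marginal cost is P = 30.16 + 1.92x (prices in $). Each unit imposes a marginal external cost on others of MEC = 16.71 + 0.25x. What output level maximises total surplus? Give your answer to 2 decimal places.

Social marginal cost = private MC + MEC = 46.87 + 2.17x.
Set SMC = demand: 46.87 + 2.17x = 133.38 - 4.39x → x* = 13.1875.

x* = 13.19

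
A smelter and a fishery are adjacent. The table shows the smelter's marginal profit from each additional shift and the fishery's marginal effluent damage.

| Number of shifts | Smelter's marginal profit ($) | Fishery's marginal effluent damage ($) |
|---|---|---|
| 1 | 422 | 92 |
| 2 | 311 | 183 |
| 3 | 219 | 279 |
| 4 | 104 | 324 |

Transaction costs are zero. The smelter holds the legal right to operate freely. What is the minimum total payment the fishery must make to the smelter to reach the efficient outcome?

Left alone the smelter would choose level 4 (marginal profit stays positive).
Efficient level: k* = 2 (marginal profit ≥ marginal effluent damage through 2).
The fishery must at least cover the smelter's forgone profit from cutting 4→2: 219 + 104 = 323.

$323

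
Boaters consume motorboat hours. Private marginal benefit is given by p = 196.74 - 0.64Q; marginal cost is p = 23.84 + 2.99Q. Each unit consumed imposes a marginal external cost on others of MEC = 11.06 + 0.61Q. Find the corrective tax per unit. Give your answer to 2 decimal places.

Social marginal benefit = demand − MEC = 185.68 - 1.25Q.
Set SMB = MC: 185.68 - 1.25Q = 23.84 + 2.99Q → Q* = 38.1698.
The Pigouvian tax equals MEC at Q*: 11.06 + 0.61×38.1698 = 34.3436.

tax = 34.34 per unit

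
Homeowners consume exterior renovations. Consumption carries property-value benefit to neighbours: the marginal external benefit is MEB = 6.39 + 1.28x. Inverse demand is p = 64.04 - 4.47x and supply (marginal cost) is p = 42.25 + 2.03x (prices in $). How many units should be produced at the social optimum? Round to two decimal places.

x* = 5.40

Social marginal benefit = demand + MEB = 70.43 - 3.19x.
Set SMB = MC: 70.43 - 3.19x = 42.25 + 2.03x → x* = 5.3985.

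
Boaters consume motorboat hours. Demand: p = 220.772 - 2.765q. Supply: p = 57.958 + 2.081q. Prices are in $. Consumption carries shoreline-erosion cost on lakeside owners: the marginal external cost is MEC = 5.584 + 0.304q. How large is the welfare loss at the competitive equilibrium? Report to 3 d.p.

Market equilibrium (private): 57.958 + 2.081q = 220.772 - 2.765q → q_m = 33.5976.
Social marginal benefit = demand − MEC = 215.188 - 3.069q.
Set SMB = MC: 215.188 - 3.069q = 57.958 + 2.081q → q* = 30.5301.
The loss is the area between SMB and MC from q* to q_m; with linear curves that's a triangle of height MEC(q_m).
DWL = ½ × 3.0675 × 15.7977 = 24.2297.

DWL = $24.230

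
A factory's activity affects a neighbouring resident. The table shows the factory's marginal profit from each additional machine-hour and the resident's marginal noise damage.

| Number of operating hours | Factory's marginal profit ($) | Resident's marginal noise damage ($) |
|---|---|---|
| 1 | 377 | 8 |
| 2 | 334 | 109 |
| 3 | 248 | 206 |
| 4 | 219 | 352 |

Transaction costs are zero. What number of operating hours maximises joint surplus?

3

Bargaining reaches the level where marginal profit last exceeds marginal noise damage.
That holds through level 3 (248 ≥ 206) but not at 4 (219 < 352).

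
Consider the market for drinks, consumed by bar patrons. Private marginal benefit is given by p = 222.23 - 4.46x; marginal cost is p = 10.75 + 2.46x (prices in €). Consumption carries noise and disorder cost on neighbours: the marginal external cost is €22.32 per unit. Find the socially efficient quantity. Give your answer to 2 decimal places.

Social marginal benefit = demand − MEC = 199.91 - 4.46x.
Set SMB = MC: 199.91 - 4.46x = 10.75 + 2.46x → x* = 27.3353.

x* = 27.34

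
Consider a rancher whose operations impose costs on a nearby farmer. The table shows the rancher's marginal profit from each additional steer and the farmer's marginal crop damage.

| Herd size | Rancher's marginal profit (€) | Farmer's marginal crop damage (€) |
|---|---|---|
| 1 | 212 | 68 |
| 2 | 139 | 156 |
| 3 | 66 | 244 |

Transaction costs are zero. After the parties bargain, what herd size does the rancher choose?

Bargaining reaches the level where marginal profit last exceeds marginal crop damage.
That holds through level 1 (212 ≥ 68) but not at 2 (139 < 156).

1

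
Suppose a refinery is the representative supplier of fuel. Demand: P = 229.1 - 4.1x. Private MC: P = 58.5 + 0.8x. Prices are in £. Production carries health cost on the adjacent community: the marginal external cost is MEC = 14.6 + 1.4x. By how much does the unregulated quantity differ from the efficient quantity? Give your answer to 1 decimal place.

10.1 units

Market equilibrium (private): 58.5 + 0.8x = 229.1 - 4.1x → x_m = 34.8163.
Social marginal cost = private MC + MEC = 73.1 + 2.2x.
Set SMC = demand: 73.1 + 2.2x = 229.1 - 4.1x → x* = 24.7619.
Gap = |34.8163 − 24.7619| = 10.0544.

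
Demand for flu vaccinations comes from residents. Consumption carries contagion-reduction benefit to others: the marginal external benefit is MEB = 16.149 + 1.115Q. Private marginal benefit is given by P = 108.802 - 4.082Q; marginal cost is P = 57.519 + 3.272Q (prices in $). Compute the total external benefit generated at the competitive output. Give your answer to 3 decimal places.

$139.726

Market equilibrium (private): 57.519 + 3.272Q = 108.802 - 4.082Q → Q_m = 6.9735.
Total external benefit = ∫₀^{Q_m} (16.149 + 1.115Q) dQ = 16.149×6.9735 + ½×1.115×6.9735² = 139.7261.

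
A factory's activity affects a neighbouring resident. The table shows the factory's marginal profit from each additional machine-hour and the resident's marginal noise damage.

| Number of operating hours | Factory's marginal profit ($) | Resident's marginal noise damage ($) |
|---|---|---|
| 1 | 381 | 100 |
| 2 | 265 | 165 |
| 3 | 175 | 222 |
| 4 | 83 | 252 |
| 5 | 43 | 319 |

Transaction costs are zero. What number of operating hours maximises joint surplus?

Bargaining reaches the level where marginal profit last exceeds marginal noise damage.
That holds through level 2 (265 ≥ 165) but not at 3 (175 < 222).

2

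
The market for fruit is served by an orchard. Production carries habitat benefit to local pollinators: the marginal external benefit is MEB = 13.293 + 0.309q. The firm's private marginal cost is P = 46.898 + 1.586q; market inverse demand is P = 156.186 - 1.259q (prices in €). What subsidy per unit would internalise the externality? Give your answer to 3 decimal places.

subsidy = €28.229 per unit

Social marginal cost = private MC − MEB = 33.605 + 1.277q.
Set SMC = demand: 33.605 + 1.277q = 156.186 - 1.259q → q* = 48.3364.
The Pigouvian subsidy equals MEB at q*: 13.293 + 0.309×48.3364 = 28.2289.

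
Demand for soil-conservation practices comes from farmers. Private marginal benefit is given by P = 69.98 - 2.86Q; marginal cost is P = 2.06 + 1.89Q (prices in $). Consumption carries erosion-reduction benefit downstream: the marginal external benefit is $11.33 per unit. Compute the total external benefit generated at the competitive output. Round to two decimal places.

$162.01

Market equilibrium (private): 2.06 + 1.89Q = 69.98 - 2.86Q → Q_m = 14.2989.
Total external benefit = MEB × Q_m = 11.33 × 14.2989 = 162.0065.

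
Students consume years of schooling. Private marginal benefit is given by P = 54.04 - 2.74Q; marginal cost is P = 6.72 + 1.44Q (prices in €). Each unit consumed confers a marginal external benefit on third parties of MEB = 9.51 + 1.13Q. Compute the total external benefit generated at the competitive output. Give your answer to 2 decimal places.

€180.07

Market equilibrium (private): 6.72 + 1.44Q = 54.04 - 2.74Q → Q_m = 11.3206.
Total external benefit = ∫₀^{Q_m} (9.51 + 1.13Q) dQ = 9.51×11.3206 + ½×1.13×11.3206² = 180.0670.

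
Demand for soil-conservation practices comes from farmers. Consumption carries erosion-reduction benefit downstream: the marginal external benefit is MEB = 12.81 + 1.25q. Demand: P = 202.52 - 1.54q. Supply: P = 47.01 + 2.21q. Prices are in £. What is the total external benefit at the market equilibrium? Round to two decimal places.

Market equilibrium (private): 47.01 + 2.21q = 202.52 - 1.54q → q_m = 41.4693.
Total external benefit = ∫₀^{q_m} (12.81 + 1.25q) dq = 12.81×41.4693 + ½×1.25×41.4693² = 1606.0360.

£1606.04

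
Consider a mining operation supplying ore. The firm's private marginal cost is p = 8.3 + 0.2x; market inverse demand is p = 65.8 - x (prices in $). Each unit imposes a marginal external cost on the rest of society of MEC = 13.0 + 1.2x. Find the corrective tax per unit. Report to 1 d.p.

Social marginal cost = private MC + MEC = 21.3 + 1.4x.
Set SMC = demand: 21.3 + 1.4x = 65.8 - x → x* = 18.5417.
The Pigouvian tax equals MEC at x*: 13.0 + 1.2×18.5417 = 35.2500.

tax = $35.3 per unit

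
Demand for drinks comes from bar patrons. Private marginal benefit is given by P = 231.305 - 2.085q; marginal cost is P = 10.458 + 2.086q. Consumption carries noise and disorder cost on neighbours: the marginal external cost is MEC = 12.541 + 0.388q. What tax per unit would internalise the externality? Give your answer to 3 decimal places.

Social marginal benefit = demand − MEC = 218.764 - 2.473q.
Set SMB = MC: 218.764 - 2.473q = 10.458 + 2.086q → q* = 45.6912.
The Pigouvian tax equals MEC at q*: 12.541 + 0.388×45.6912 = 30.2692.

tax = 30.269 per unit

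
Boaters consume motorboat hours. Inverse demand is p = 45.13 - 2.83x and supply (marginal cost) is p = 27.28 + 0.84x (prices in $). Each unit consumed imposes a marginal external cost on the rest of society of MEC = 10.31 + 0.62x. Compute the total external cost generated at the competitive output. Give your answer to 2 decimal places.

$57.48

Market equilibrium (private): 27.28 + 0.84x = 45.13 - 2.83x → x_m = 4.8638.
Total external cost = ∫₀^{x_m} (10.31 + 0.62x) dx = 10.31×4.8638 + ½×0.62×4.8638² = 57.4793.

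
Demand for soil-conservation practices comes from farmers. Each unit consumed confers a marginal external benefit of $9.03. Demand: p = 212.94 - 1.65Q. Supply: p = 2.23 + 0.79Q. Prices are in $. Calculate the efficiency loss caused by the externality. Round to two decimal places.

Market equilibrium (private): 2.23 + 0.79Q = 212.94 - 1.65Q → Q_m = 86.3566.
Social marginal benefit = demand + MEB = 221.97 - 1.65Q.
Set SMB = MC: 221.97 - 1.65Q = 2.23 + 0.79Q → Q* = 90.0574.
The welfare-loss triangle has base |Q_m − Q*| and height MEB(Q_m) (the vertical gap between SMB and MC is zero at Q* and MEB at Q_m).
DWL = ½ × 3.7008 × 9.0300 = 16.7091.

DWL = $16.71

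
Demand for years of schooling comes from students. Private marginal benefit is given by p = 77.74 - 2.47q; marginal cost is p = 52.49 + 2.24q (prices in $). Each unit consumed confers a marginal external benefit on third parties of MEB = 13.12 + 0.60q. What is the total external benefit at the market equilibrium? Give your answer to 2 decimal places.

$78.96

Market equilibrium (private): 52.49 + 2.24q = 77.74 - 2.47q → q_m = 5.3609.
Total external benefit = ∫₀^{q_m} (13.12 + 0.60q) dq = 13.12×5.3609 + ½×0.60×5.3609² = 78.9568.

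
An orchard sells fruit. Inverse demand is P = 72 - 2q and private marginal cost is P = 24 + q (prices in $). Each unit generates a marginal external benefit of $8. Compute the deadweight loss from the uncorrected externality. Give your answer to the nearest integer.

Market equilibrium (private): 24 + q = 72 - 2q → q_m = 16.0000.
Social marginal cost = private MC − MEB = 16 + q.
Set SMC = demand: 16 + q = 72 - 2q → q* = 18.6667.
Height of the DWL triangle at q_m is demand(q_m) − SMC(q_m) = MEB(q_m) = 8.0000.
DWL = ½ × 2.6667 × 8.0000 = 10.6668.

DWL = $11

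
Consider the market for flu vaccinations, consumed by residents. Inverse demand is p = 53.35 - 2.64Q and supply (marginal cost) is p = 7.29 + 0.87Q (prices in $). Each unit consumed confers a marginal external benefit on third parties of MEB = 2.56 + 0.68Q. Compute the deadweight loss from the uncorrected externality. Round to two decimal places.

Market equilibrium (private): 7.29 + 0.87Q = 53.35 - 2.64Q → Q_m = 13.1225.
Social marginal benefit = demand + MEB = 55.91 - 1.96Q.
Set SMB = MC: 55.91 - 1.96Q = 7.29 + 0.87Q → Q* = 17.1802.
The welfare-loss triangle has base |Q_m − Q*| and height MEB(Q_m) (the vertical gap between SMB and MC is zero at Q* and MEB at Q_m).
DWL = ½ × 4.0577 × 11.4833 = 23.2979.

DWL = $23.30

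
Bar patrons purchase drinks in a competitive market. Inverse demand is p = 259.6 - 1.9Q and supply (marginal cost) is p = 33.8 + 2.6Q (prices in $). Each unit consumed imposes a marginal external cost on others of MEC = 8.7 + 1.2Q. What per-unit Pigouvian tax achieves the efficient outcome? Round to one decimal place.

Social marginal benefit = demand − MEC = 250.9 - 3.1Q.
Set SMB = MC: 250.9 - 3.1Q = 33.8 + 2.6Q → Q* = 38.0877.
The Pigouvian tax equals MEC at Q*: 8.7 + 1.2×38.0877 = 54.4052.

tax = $54.4 per unit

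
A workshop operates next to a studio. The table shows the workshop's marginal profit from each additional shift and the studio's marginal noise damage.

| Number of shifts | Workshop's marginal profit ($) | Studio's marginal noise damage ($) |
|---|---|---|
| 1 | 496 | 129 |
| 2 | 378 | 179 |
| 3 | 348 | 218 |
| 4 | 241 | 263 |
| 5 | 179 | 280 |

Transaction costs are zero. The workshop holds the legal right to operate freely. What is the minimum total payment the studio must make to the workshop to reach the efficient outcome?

Left alone the workshop would choose level 5 (marginal profit stays positive).
Efficient level: k* = 3 (marginal profit ≥ marginal noise damage through 3).
The studio must at least cover the workshop's forgone profit from cutting 5→3: 241 + 179 = 420.

$420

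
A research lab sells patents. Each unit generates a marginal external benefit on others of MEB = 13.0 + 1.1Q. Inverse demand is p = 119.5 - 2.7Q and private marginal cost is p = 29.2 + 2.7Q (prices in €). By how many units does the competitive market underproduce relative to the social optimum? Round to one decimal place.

7.3 units

Market equilibrium (private): 29.2 + 2.7Q = 119.5 - 2.7Q → Q_m = 16.7222.
Social marginal cost = private MC − MEB = 16.2 + 1.6Q.
Set SMC = demand: 16.2 + 1.6Q = 119.5 - 2.7Q → Q* = 24.0233.
Gap = |16.7222 − 24.0233| = 7.3011.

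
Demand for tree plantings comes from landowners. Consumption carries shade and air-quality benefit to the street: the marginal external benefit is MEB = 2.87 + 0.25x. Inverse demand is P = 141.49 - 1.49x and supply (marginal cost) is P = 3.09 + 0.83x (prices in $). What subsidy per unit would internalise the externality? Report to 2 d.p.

subsidy = $19.93 per unit

Social marginal benefit = demand + MEB = 144.36 - 1.24x.
Set SMB = MC: 144.36 - 1.24x = 3.09 + 0.83x → x* = 68.2464.
The Pigouvian subsidy equals MEB at x*: 2.87 + 0.25×68.2464 = 19.9316.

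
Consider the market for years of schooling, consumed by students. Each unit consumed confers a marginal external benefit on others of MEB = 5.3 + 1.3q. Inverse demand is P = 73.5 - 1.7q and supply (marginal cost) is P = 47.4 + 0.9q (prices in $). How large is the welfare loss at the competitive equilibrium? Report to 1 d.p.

DWL = $129.5

Market equilibrium (private): 47.4 + 0.9q = 73.5 - 1.7q → q_m = 10.0385.
Social marginal benefit = demand + MEB = 78.8 - 0.4q.
Set SMB = MC: 78.8 - 0.4q = 47.4 + 0.9q → q* = 24.1538.
The loss is the area between SMB and MC from q* to q_m; with linear curves that's a triangle of height MEB(q_m).
DWL = ½ × 14.1153 × 18.3500 = 129.5079.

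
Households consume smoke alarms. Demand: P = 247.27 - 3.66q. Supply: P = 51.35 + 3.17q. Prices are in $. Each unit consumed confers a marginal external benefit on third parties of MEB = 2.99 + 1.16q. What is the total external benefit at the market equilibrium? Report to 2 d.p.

Market equilibrium (private): 51.35 + 3.17q = 247.27 - 3.66q → q_m = 28.6852.
Total external benefit = ∫₀^{q_m} (2.99 + 1.16q) dq = 2.99×28.6852 + ½×1.16×28.6852² = 563.0164.

$563.02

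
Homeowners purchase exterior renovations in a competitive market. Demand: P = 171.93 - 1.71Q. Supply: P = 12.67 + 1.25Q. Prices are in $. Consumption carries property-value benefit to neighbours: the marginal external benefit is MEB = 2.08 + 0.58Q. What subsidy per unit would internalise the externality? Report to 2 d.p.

Social marginal benefit = demand + MEB = 174.01 - 1.13Q.
Set SMB = MC: 174.01 - 1.13Q = 12.67 + 1.25Q → Q* = 67.7899.
The Pigouvian subsidy equals MEB at Q*: 2.08 + 0.58×67.7899 = 41.3981.

subsidy = $41.40 per unit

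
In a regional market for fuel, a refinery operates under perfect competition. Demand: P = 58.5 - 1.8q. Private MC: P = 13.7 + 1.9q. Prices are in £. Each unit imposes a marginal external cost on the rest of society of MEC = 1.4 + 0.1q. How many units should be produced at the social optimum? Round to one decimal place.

Social marginal cost = private MC + MEC = 15.1 + 2.0q.
Set SMC = demand: 15.1 + 2.0q = 58.5 - 1.8q → q* = 11.4211.

q* = 11.4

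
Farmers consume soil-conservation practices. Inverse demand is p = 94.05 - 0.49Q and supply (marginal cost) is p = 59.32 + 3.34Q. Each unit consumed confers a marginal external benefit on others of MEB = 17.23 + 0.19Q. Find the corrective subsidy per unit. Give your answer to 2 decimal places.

Social marginal benefit = demand + MEB = 111.28 - 0.30Q.
Set SMB = MC: 111.28 - 0.30Q = 59.32 + 3.34Q → Q* = 14.2747.
The Pigouvian subsidy equals MEB at Q*: 17.23 + 0.19×14.2747 = 19.9422.

subsidy = 19.94 per unit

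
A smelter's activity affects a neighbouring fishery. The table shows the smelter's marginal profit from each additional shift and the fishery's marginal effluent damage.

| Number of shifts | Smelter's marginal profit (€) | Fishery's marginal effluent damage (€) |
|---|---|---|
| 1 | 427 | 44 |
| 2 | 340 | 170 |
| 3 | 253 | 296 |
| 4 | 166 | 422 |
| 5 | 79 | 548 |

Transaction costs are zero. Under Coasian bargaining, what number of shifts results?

Bargaining reaches the level where marginal profit last exceeds marginal effluent damage.
That holds through level 2 (340 ≥ 170) but not at 3 (253 < 296).

2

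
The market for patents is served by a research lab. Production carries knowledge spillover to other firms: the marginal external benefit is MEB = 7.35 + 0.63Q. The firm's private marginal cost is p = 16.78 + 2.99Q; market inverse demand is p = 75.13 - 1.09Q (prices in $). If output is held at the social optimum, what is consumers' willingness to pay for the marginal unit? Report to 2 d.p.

Social marginal cost = private MC − MEB = 9.43 + 2.36Q.
Set SMC = demand: 9.43 + 2.36Q = 75.13 - 1.09Q → Q* = 19.0435.
Consumer price on the demand curve at Q*: 75.13 − 1.09×19.0435 = 54.3726.

P = $54.37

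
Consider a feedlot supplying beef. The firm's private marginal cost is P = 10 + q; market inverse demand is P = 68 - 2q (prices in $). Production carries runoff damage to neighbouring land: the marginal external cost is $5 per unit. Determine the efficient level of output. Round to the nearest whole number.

q* = 18

Social marginal cost = private MC + MEC = 15 + q.
Set SMC = demand: 15 + q = 68 - 2q → q* = 17.6667.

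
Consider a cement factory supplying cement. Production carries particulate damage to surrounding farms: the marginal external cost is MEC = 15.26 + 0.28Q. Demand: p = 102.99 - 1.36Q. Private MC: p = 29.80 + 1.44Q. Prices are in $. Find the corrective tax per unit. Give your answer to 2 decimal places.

Social marginal cost = private MC + MEC = 45.06 + 1.72Q.
Set SMC = demand: 45.06 + 1.72Q = 102.99 - 1.36Q → Q* = 18.8084.
The Pigouvian tax equals MEC at Q*: 15.26 + 0.28×18.8084 = 20.5264.

tax = $20.53 per unit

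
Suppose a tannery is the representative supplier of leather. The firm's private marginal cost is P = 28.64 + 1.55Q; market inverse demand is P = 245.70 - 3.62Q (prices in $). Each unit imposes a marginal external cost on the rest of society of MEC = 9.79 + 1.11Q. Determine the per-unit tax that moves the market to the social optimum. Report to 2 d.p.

Social marginal cost = private MC + MEC = 38.43 + 2.66Q.
Set SMC = demand: 38.43 + 2.66Q = 245.70 - 3.62Q → Q* = 33.0048.
The Pigouvian tax equals MEC at Q*: 9.79 + 1.11×33.0048 = 46.4253.

tax = $46.43 per unit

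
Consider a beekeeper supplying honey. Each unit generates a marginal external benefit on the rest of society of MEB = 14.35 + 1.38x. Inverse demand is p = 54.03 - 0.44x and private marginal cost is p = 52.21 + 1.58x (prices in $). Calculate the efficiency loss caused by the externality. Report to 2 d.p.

DWL = $189.96

Market equilibrium (private): 52.21 + 1.58x = 54.03 - 0.44x → x_m = 0.9010.
Social marginal cost = private MC − MEB = 37.86 + 0.20x.
Set SMC = demand: 37.86 + 0.20x = 54.03 - 0.44x → x* = 25.2656.
The loss is the area between SMC and demand from x* to x_m; with linear curves that's a triangle of height MEB(x_m).
DWL = ½ × 24.3646 × 15.5934 = 189.9635.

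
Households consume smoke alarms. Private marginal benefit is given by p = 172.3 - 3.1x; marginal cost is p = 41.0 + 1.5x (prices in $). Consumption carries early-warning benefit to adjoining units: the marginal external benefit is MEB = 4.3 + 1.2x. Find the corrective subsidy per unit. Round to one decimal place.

Social marginal benefit = demand + MEB = 176.6 - 1.9x.
Set SMB = MC: 176.6 - 1.9x = 41.0 + 1.5x → x* = 39.8824.
The Pigouvian subsidy equals MEB at x*: 4.3 + 1.2×39.8824 = 52.1589.

subsidy = $52.2 per unit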